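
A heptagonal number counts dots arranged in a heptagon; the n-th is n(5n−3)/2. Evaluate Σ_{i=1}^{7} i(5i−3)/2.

308

Σ i(5i−3)/2 = (5Σi² − 3Σi) / 2 over i = 1..7.
Σi = 28 and Σi² = 140.
(5·140 − 3·28) / 2 = 616/2 = 308.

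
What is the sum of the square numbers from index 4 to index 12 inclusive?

636

Σ_{i=4}^{12} i² = 650 − 14 = 636.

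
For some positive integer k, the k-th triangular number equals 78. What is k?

Set n(n+1)/2 = 78, giving n² + n − 156 = 0.
The discriminant is 1 + 8·78 = 625, and √625 = 25.
So n = (-1 + 25) / 2 = 24/2 = 12.

12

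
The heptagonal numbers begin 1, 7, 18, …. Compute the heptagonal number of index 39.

39·(5·39 − 3)/2 = 39·192/2 = 39·96 = 3744.

3744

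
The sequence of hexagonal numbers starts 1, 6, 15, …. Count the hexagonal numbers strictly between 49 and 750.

The n-th hexagonal number is n(2n−1).
Smallest index with value > 49: n = 6 (giving 66).
Largest index with value < 750: n = 19 (giving 703).
Indices 6 through 19: 14 terms.

14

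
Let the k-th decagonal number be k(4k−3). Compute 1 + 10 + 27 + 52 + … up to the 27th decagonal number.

Σ i(4i−3) = 4Σi² − 3Σi over i = 1..27.
Σi = 378 and Σi² = 6930.
4·6930 − 3·378 = 26586.

26586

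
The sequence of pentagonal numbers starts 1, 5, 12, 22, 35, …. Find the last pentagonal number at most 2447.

2380

Solve n(3n−1)/2 ≤ 2447 for integer n.
n = 40 gives 2380 ≤ 2447, while n = 41 gives 2501 > 2447; so the answer is 2380.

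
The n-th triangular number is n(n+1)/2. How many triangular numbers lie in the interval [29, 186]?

11

The n-th triangular number is n(n+1)/2.
Smallest index with value ≥ 29: n = 8 (giving 36).
Largest index with value ≤ 186: n = 18 (giving 171).
Indices 8 through 18: 11 terms.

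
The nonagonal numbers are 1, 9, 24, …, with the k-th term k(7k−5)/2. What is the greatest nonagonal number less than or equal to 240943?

Solve n(7n−5)/2 ≤ 240943 for integer n.
n = 262 gives 239599 ≤ 240943, while n = 263 gives 241434 > 240943; so the answer is 239599.

239599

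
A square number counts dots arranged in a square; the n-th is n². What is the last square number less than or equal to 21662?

21609

Solve n² ≤ 21662 for integer n.
n = 147 gives 21609 ≤ 21662, while n = 148 gives 21904 > 21662; so the answer is 21609.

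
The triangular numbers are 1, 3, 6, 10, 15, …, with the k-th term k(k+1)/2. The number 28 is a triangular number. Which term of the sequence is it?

7

Set n(n+1)/2 = 28, giving n² + n − 56 = 0.
The discriminant is 1 + 8·28 = 225, and √225 = 15.
So n = (-1 + 15) / 2 = 14/2 = 7.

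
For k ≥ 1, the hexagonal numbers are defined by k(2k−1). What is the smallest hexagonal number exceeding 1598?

Solve n(2n−1) > 1598 for integer n.
The largest n with value ≤ 1598 is 28 (since 1540 ≤ 1598 < 1653), so the first above is n = 29, value 1653.

1653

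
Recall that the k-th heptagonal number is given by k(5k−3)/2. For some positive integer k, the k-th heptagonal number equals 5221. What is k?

46

Set n(5n−3)/2 = 5221, giving 5n² − 3n − 10442 = 0.
The discriminant is 9 + 40·5221 = 208849, and √208849 = 457.
So n = (3 + 457) / 10 = 460/10 = 46.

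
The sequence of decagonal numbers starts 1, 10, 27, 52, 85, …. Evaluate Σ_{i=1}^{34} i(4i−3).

Σ i(4i−3) = 4Σi² − 3Σi over i = 1..34.
Σi = 595 and Σi² = 13685.
4·13685 − 3·595 = 52955.

52955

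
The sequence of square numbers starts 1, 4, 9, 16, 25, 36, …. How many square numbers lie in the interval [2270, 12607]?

The n-th square number is n².
Smallest index with value ≥ 2270: n = 48 (giving 2304).
Largest index with value ≤ 12607: n = 112 (giving 12544).
Indices 48 through 112: 65 terms.

65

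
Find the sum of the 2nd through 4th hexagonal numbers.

49

Σ i(2i−1) = 2Σi² − Σi over i = 2..4.
Σi = 10 − 1 = 9 and Σi² = 30 − 1 = 29.
2·29 − 1·9 = 49.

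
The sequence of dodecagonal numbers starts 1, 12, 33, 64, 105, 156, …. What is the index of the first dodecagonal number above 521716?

324

Solve n(5n−4) > 521716 for integer n.
The largest n with value ≤ 521716 is 323 (since 520353 ≤ 521716 < 523584), so the first above is n = 324, value 523584.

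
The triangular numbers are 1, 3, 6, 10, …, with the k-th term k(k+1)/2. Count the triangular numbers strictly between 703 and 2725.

36

The n-th triangular number is n(n+1)/2.
Smallest index with value > 703: n = 38 (giving 741).
Largest index with value < 2725: n = 73 (giving 2701).
Indices 38 through 73: 36 terms.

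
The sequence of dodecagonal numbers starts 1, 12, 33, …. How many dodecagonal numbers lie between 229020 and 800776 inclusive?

The n-th dodecagonal number is n(5n−4).
Smallest index with value ≥ 229020: n = 215 (giving 230265).
Largest index with value ≤ 800776: n = 400 (giving 798400).
Indices 215 through 400: 186 terms.

186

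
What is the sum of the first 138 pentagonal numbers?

Σ i(3i−1)/2 = (3Σi² − Σi) / 2 over i = 1..138.
Σi = 9591 and Σi² = 885569.
(3·885569 − 1·9591) / 2 = 2647116/2 = 1323558.

1323558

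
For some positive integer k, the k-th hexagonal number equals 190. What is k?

Set n(2n−1) = 190, giving 2n² − n − 190 = 0.
The discriminant is 1 + 8·190 = 1521, and √1521 = 39.
So n = (1 + 39) / 4 = 40/4 = 10.

10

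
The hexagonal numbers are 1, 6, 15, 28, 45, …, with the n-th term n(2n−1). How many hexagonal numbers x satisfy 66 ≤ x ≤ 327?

8

The n-th hexagonal number is n(2n−1).
Smallest index with value ≥ 66: n = 6 (giving 66).
Largest index with value ≤ 327: n = 13 (giving 325).
Indices 6 through 13: 8 terms.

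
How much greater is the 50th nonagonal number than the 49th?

Consecutive nonagonal numbers differ by 7n − 6: here 7·50 − 6 = 344.

344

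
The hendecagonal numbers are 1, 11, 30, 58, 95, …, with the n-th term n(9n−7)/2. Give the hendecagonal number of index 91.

The 91st hendecagonal number is n(9n−7)/2 with n = 91.
91·(9·91 − 7)/2 = 91·812/2 = 91·406 = 36946.

36946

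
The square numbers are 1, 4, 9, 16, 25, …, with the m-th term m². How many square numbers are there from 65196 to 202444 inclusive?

The n-th square number is n².
Smallest index with value ≥ 65196: n = 256 (giving 65536).
Largest index with value ≤ 202444: n = 449 (giving 201601).
Indices 256 through 449: 194 terms.

194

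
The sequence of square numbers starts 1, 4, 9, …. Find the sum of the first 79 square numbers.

167480

Σ_{i=1}^{79} i² = 79·80·159/6 = 167480.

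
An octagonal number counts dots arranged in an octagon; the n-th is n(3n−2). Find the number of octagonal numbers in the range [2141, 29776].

The n-th octagonal number is n(3n−2).
Smallest index with value ≥ 2141: n = 28 (giving 2296).
Largest index with value ≤ 29776: n = 99 (giving 29205).
Indices 28 through 99: 72 terms.

72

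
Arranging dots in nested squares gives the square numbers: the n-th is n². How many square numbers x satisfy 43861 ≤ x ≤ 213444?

The n-th square number is n².
Smallest index with value ≥ 43861: n = 210 (giving 44100).
Largest index with value ≤ 213444: n = 462 (giving 213444).
Indices 210 through 462: 253 terms.

253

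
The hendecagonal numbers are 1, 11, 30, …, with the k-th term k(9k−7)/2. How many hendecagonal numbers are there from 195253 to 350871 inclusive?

71

The n-th hendecagonal number is n(9n−7)/2.
Smallest index with value ≥ 195253: n = 209 (giving 195833).
Largest index with value ≤ 350871: n = 279 (giving 349308).
Indices 209 through 279: 71 terms.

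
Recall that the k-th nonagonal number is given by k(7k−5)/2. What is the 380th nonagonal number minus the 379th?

2654

Consecutive nonagonal numbers differ by 7n − 6: here 7·380 − 6 = 2654.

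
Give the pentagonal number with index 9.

117

The 9th pentagonal number is n(3n−1)/2 with n = 9.
9·(3·9 − 1)/2 = 9·26/2 = 9·13 = 117.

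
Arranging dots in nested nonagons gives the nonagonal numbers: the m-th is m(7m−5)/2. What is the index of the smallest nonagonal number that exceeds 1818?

24

Solve n(7n−5)/2 > 1818 for integer n.
The largest n with value ≤ 1818 is 23 (since 1794 ≤ 1818 < 1956), so the first above is n = 24, value 1956.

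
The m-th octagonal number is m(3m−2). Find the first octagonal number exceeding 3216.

3400

Solve n(3n−2) > 3216 for integer n.
The largest n with value ≤ 3216 is 33 (since 3201 ≤ 3216 < 3400), so the first above is n = 34, value 3400.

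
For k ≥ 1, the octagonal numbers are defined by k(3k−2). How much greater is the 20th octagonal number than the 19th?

115

Consecutive octagonal numbers differ by 6n − 5: here 6·20 − 5 = 115.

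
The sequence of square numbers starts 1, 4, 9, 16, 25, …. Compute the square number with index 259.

67081

259² = 67081.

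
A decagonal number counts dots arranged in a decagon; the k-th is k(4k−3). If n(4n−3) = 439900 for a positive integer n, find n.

332

Set n(4n−3) = 439900, giving 4n² − 3n − 439900 = 0.
The discriminant is 9 + 16·439900 = 7038409, and √7038409 = 2653.
So n = (3 + 2653) / 8 = 2656/8 = 332.
Check: 332·(4·332 − 3) = 439900. ✓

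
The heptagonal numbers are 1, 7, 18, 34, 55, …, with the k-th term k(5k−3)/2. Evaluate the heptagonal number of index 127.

40132

127·(5·127 − 3)/2 = 127·632/2 = 127·316 = 40132.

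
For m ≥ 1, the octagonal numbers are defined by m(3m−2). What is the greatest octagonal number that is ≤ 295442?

295160

Solve n(3n−2) ≤ 295442 for integer n.
n = 314 gives 295160 ≤ 295442, while n = 315 gives 297045 > 295442; so the answer is 295160.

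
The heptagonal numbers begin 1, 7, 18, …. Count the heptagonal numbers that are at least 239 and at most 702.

The n-th heptagonal number is n(5n−3)/2.
Smallest index with value ≥ 239: n = 11 (giving 286).
Largest index with value ≤ 702: n = 17 (giving 697).
Indices 11 through 17: 7 terms.

7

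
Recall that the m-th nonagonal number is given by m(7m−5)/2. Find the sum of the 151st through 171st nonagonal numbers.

Σ i(7i−5)/2 = (7Σi² − 5Σi) / 2 over i = 151..171.
Σi = 14706 − 11325 = 3381 and Σi² = 1681386 − 1136275 = 545111.
(7·545111 − 5·3381) / 2 = 3798872/2 = 1899436.

1899436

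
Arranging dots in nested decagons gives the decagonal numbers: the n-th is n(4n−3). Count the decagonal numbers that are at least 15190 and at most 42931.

42

The n-th decagonal number is n(4n−3).
Smallest index with value ≥ 15190: n = 62 (giving 15190).
Largest index with value ≤ 42931: n = 103 (giving 42127).
Indices 62 through 103: 42 terms.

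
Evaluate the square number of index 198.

39204

The 198th square number is n² with n = 198.
198² = 39204.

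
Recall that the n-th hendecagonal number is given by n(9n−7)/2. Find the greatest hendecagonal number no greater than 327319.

327105

Solve n(9n−7)/2 ≤ 327319 for integer n.
n = 270 gives 327105 ≤ 327319, while n = 271 gives 329536 > 327319; so the answer is 327105.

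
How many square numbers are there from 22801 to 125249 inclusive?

The n-th square number is n².
Smallest index with value ≥ 22801: n = 151 (giving 22801).
Largest index with value ≤ 125249: n = 353 (giving 124609).
Indices 151 through 353: 203 terms.

203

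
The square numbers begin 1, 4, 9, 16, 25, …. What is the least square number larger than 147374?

Solve n² > 147374 for integer n.
The largest n with value ≤ 147374 is 383 (since 146689 ≤ 147374 < 147456), so the first above is n = 384, value 147456.

147456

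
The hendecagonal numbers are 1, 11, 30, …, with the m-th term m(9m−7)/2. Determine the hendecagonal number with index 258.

298635

The 258th hendecagonal number is n(9n−7)/2 with n = 258.
258·(9·258 − 7)/2 = 258·2315/2 = 298635.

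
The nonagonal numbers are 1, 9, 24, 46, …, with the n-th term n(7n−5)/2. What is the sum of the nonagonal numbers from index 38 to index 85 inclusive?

660280

Σ i(7i−5)/2 = (7Σi² − 5Σi) / 2 over i = 38..85.
Σi = 3655 − 703 = 2952 and Σi² = 208335 − 17575 = 190760.
(7·190760 − 5·2952) / 2 = 1320560/2 = 660280.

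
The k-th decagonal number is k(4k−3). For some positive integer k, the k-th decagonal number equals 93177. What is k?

Set n(4n−3) = 93177, giving 4n² − 3n − 93177 = 0.
So n = (3 + 1221) / 8 = 1224/8 = 153.

153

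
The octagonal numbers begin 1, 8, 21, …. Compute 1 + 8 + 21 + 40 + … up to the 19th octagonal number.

7030

Σ i(3i−2) = 3Σi² − 2Σi over i = 1..19.
Σi = 190 and Σi² = 2470.
3·2470 − 2·190 = 7030.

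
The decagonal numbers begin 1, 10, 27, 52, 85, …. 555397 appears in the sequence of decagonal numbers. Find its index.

Set n(4n−3) = 555397, giving 4n² − 3n − 555397 = 0.
So n = (3 + 2981) / 8 = 2984/8 = 373.

373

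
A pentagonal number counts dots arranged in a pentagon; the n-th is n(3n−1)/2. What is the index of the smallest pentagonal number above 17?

4

Solve n(3n−1)/2 > 17 for integer n.
The largest n with value ≤ 17 is 3 (since 12 ≤ 17 < 22), so the first above is n = 4, value 22.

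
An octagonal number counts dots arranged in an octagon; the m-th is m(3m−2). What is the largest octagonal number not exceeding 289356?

Solve n(3n−2) ≤ 289356 for integer n.
n = 310 gives 287680 ≤ 289356, while n = 311 gives 289541 > 289356; so the answer is 287680.

287680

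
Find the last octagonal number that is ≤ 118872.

Solve n(3n−2) ≤ 118872 for integer n.
n = 199 gives 118405 ≤ 118872, while n = 200 gives 119600 > 118872; so the answer is 118405.

118405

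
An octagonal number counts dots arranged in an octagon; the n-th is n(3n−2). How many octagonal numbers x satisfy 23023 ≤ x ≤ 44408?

35

The n-th octagonal number is n(3n−2).
Smallest index with value ≥ 23023: n = 88 (giving 23056).
Largest index with value ≤ 44408: n = 122 (giving 44408).
Indices 88 through 122: 35 terms.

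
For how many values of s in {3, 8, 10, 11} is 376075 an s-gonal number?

s = 3: P(3, 866) = 375411 and P(3, 867) = 376278; 376075 is not s-gonal.
s = 8: P(8, 354) = 375240 and P(8, 355) = 377365; 376075 is not s-gonal.
s = 10: P(10, 307) = 376075. ✓
s = 11: P(11, 289) = 374833 and P(11, 290) = 377435; 376075 is not s-gonal.
Hits: s ∈ {10} → 1.

1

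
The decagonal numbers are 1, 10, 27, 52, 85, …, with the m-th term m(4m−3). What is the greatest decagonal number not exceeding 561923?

561375

Solve n(4n−3) ≤ 561923 for integer n.
n = 375 gives 561375 ≤ 561923, while n = 376 gives 564376 > 561923; so the answer is 561375.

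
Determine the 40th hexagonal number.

3160

The 40th hexagonal number is n(2n−1) with n = 40.
40·(2·40 − 1) = 40·79 = 3160.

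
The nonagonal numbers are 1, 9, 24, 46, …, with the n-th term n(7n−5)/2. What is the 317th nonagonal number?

350919

317·(7·317 − 5)/2 = 317·2214/2 = 317·1107 = 350919.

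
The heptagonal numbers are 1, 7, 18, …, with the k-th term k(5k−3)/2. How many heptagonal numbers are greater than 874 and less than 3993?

The n-th heptagonal number is n(5n−3)/2.
Smallest index with value > 874: n = 20 (giving 970).
Largest index with value < 3993: n = 40 (giving 3940).
Indices 20 through 40: 21 terms.

21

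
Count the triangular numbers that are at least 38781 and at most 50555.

The n-th triangular number is n(n+1)/2.
Smallest index with value ≥ 38781: n = 278 (giving 38781).
Largest index with value ≤ 50555: n = 317 (giving 50403).
Indices 278 through 317: 40 terms.

40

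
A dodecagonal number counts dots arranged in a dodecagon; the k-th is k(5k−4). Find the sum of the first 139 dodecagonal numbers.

4485530

Σ i(5i−4) = 5Σi² − 4Σi over i = 1..139.
Σi = 9730 and Σi² = 904890.
5·904890 − 4·9730 = 4485530.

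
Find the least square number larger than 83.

100

Solve n² > 83 for integer n.
The largest n with value ≤ 83 is 9 (since 81 ≤ 83 < 100), so the first above is n = 10, value 100.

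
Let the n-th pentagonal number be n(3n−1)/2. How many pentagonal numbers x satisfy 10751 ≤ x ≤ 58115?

113

The n-th pentagonal number is n(3n−1)/2.
Smallest index with value ≥ 10751: n = 85 (giving 10795).
Largest index with value ≤ 58115: n = 197 (giving 58115).
Indices 85 through 197: 113 terms.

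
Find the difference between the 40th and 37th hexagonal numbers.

40·(2·40 − 1) = 3160 and 37·(2·37 − 1) = 2701.
Difference: 3160 − 2701 = 459.

459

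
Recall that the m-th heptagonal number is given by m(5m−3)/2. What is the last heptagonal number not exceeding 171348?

Solve n(5n−3)/2 ≤ 171348 for integer n.
n = 262 gives 171217 ≤ 171348, while n = 263 gives 172528 > 171348; so the answer is 171217.

171217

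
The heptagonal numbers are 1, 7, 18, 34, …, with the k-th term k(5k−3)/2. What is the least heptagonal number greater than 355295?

356643

Solve n(5n−3)/2 > 355295 for integer n.
The largest n with value ≤ 355295 is 377 (since 354757 ≤ 355295 < 356643), so the first above is n = 378, value 356643.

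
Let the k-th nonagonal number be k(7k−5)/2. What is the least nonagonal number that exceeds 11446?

11629

Solve n(7n−5)/2 > 11446 for integer n.
The largest n with value ≤ 11446 is 57 (since 11229 ≤ 11446 < 11629), so the first above is n = 58, value 11629.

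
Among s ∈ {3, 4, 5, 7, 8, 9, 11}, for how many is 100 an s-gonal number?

s = 3: P(3, 13) = 91 and P(3, 14) = 105; 100 is not s-gonal.
s = 4: P(4, 10) = 100. ✓
s = 5: P(5, 8) = 92 and P(5, 9) = 117; 100 is not s-gonal.
s = 7: P(7, 6) = 81 and P(7, 7) = 112; 100 is not s-gonal.
s = 8: P(8, 6) = 96 and P(8, 7) = 133; 100 is not s-gonal.
s = 9: P(9, 5) = 75 and P(9, 6) = 111; 100 is not s-gonal.
s = 11: P(11, 5) = 95 and P(11, 6) = 141; 100 is not s-gonal.
Hits: s ∈ {4} → 1.

1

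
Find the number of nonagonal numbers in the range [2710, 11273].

The n-th nonagonal number is n(7n−5)/2.
Smallest index with value ≥ 2710: n = 29 (giving 2871).
Largest index with value ≤ 11273: n = 57 (giving 11229).
Indices 29 through 57: 29 terms.

29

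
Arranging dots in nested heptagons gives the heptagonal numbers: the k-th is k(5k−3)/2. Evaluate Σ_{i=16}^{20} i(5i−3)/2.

Σ i(5i−3)/2 = (5Σi² − 3Σi) / 2 over i = 16..20.
Σi = 210 − 120 = 90 and Σi² = 2870 − 1240 = 1630.
(5·1630 − 3·90) / 2 = 7880/2 = 3940.

3940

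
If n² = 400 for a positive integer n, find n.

20

We need n² = 400, so n = √400 = 20.
Check: 20² = 400. ✓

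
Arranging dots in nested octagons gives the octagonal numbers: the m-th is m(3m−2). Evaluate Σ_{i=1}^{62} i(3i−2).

240219

Σ i(3i−2) = 3Σi² − 2Σi over i = 1..62.
Σi = 1953 and Σi² = 81375.
3·81375 − 2·1953 = 240219.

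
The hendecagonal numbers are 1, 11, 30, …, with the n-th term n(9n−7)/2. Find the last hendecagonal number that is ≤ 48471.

48308

Solve n(9n−7)/2 ≤ 48471 for integer n.
n = 104 gives 48308 ≤ 48471, while n = 105 gives 49245 > 48471; so the answer is 48308.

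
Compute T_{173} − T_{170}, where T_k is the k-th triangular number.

173·174/2 = 15051 and 170·171/2 = 14535.
Difference: 15051 − 14535 = 516.

516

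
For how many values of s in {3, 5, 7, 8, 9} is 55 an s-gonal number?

s = 3: P(3, 10) = 55. ✓
s = 5: P(5, 6) = 51 and P(5, 7) = 70; 55 is not s-gonal.
s = 7: P(7, 5) = 55. ✓
s = 8: P(8, 4) = 40 and P(8, 5) = 65; 55 is not s-gonal.
s = 9: P(9, 4) = 46 and P(9, 5) = 75; 55 is not s-gonal.
Hits: s ∈ {3, 7} → 2.

2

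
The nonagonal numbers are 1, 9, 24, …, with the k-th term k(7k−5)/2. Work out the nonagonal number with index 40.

40·(7·40 − 5)/2 = 40·275/2 = 5500.

5500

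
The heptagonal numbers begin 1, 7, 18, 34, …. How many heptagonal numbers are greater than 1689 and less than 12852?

The n-th heptagonal number is n(5n−3)/2.
Smallest index with value > 1689: n = 27 (giving 1782).
Largest index with value < 12852: n = 71 (giving 12496).
Indices 27 through 71: 45 terms.

45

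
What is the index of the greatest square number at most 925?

30

Solve n² ≤ 925 for integer n.
n = 30 gives 900 ≤ 925, while n = 31 gives 961 > 925; so the answer is index 30.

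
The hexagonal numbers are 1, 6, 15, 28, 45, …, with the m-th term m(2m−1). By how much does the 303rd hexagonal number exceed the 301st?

2414

303·(2·303 − 1) = 183315 and 301·(2·301 − 1) = 180901.
Difference: 183315 − 180901 = 2414.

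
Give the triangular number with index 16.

136

The 16th triangular number is n(n+1)/2 with n = 16.
16·17/2 = 272/2 = 136.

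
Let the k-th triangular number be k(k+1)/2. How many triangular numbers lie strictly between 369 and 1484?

27

The n-th triangular number is n(n+1)/2.
Smallest index with value > 369: n = 27 (giving 378).
Largest index with value < 1484: n = 53 (giving 1431).
Indices 27 through 53: 27 terms.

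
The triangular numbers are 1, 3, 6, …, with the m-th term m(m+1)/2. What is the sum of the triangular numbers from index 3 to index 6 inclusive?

Σ i(i+1)/2 = (Σi² + Σi) / 2 over i = 3..6.
Σi = 21 − 3 = 18 and Σi² = 91 − 5 = 86.
(1·86 + 1·18) / 2 = 104/2 = 52.

52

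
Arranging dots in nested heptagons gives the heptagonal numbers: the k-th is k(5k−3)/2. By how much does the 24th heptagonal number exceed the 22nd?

227

24·(5·24 − 3)/2 = 1404 and 22·(5·22 − 3)/2 = 1177.
Difference: 1404 − 1177 = 227.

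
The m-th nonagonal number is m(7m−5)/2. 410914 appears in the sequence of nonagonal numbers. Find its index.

343

Set n(7n−5)/2 = 410914, giving 7n² − 5n − 821828 = 0.
The discriminant is 25 + 56·410914 = 23011209, and √23011209 = 4797.
So n = (5 + 4797) / 14 = 4802/14 = 343.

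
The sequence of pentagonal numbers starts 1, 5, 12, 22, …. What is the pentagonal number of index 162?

39285

The 162nd pentagonal number is n(3n−1)/2 with n = 162.
162·(3·162 − 1)/2 = 162·485/2 = 39285.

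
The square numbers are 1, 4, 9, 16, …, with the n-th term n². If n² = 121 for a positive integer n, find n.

We need n² = 121, so n = √121 = 11.

11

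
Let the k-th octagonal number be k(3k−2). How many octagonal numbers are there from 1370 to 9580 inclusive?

The n-th octagonal number is n(3n−2).
Smallest index with value ≥ 1370: n = 22 (giving 1408).
Largest index with value ≤ 9580: n = 56 (giving 9296).
Indices 22 through 56: 35 terms.

35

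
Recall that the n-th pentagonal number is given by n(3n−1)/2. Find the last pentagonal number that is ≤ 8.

Solve n(3n−1)/2 ≤ 8 for integer n.
n = 2 gives 5 ≤ 8, while n = 3 gives 12 > 8; so the answer is 5.

5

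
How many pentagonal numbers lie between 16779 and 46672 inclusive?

71

The n-th pentagonal number is n(3n−1)/2.
Smallest index with value ≥ 16779: n = 106 (giving 16801).
Largest index with value ≤ 46672: n = 176 (giving 46376).
Indices 106 through 176: 71 terms.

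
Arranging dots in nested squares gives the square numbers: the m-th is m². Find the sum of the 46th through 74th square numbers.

106430

Σ_{i=46}^{74} i² = 137825 − 31395 = 106430.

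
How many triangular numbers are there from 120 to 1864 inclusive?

46

The n-th triangular number is n(n+1)/2.
Smallest index with value ≥ 120: n = 15 (giving 120).
Largest index with value ≤ 1864: n = 60 (giving 1830).
Indices 15 through 60: 46 terms.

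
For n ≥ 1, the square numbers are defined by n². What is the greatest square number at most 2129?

2116

Solve n² ≤ 2129 for integer n.
n = 46 gives 2116 ≤ 2129, while n = 47 gives 2209 > 2129; so the answer is 2116.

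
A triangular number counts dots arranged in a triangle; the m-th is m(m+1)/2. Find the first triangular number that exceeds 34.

36

Solve n(n+1)/2 > 34 for integer n.
The largest n with value ≤ 34 is 7 (since 28 ≤ 34 < 36), so the first above is n = 8, value 36.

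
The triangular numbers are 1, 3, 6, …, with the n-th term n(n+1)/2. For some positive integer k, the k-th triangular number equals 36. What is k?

8

Set n(n+1)/2 = 36, giving n² + n − 72 = 0.
The discriminant is 1 + 8·36 = 289, and √289 = 17.
So n = (-1 + 17) / 2 = 16/2 = 8.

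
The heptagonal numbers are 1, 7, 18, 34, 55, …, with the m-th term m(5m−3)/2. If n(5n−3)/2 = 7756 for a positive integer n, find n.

56

Set n(5n−3)/2 = 7756, giving 5n² − 3n − 15512 = 0.
The discriminant is 9 + 40·7756 = 310249, and √310249 = 557.
So n = (3 + 557) / 10 = 560/10 = 56.
Check: 56·(5·56 − 3)/2 = 7756. ✓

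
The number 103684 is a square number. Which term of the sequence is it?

We need n² = 103684, so n = √103684 = 322.

322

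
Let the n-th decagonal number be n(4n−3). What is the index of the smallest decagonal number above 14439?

61

Solve n(4n−3) > 14439 for integer n.
The largest n with value ≤ 14439 is 60 (since 14220 ≤ 14439 < 14701), so the first above is n = 61, value 14701.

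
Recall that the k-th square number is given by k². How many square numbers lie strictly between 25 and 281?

The n-th square number is n².
Smallest index with value > 25: n = 6 (giving 36).
Largest index with value < 281: n = 16 (giving 256).
Indices 6 through 16: 11 terms.

11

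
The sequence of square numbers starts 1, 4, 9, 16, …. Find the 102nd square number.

The 102nd square number is n² with n = 102.
102² = 10404.

10404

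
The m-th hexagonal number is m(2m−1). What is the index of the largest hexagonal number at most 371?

Solve n(2n−1) ≤ 371 for integer n.
n = 13 gives 325 ≤ 371, while n = 14 gives 378 > 371; so the answer is index 13.

13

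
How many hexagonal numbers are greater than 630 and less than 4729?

The n-th hexagonal number is n(2n−1).
Smallest index with value > 630: n = 19 (giving 703).
Largest index with value < 4729: n = 48 (giving 4560).
Indices 19 through 48: 30 terms.

30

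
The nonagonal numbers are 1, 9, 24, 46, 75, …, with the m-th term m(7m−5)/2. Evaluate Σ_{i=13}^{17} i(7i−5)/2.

Σ i(7i−5)/2 = (7Σi² − 5Σi) / 2 over i = 13..17.
Σi = 153 − 78 = 75 and Σi² = 1785 − 650 = 1135.
(7·1135 − 5·75) / 2 = 7570/2 = 3785.

3785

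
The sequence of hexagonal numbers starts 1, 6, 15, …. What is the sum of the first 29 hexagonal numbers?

16675

Σ i(2i−1) = 2Σi² − Σi over i = 1..29.
Σi = 435 and Σi² = 8555.
2·8555 − 1·435 = 16675.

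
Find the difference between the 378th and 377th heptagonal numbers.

1886

Consecutive heptagonal numbers differ by 5n − 4: here 5·378 − 4 = 1886.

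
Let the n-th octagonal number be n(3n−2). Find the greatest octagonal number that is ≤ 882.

833

Solve n(3n−2) ≤ 882 for integer n.
n = 17 gives 833 ≤ 882, while n = 18 gives 936 > 882; so the answer is 833.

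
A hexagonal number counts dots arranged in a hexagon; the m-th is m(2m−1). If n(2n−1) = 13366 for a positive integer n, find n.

82

Set n(2n−1) = 13366, giving 2n² − n − 13366 = 0.
The discriminant is 1 + 8·13366 = 106929, and √106929 = 327.
So n = (1 + 327) / 4 = 328/4 = 82.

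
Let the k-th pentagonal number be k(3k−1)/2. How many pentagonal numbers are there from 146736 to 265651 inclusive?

109

The n-th pentagonal number is n(3n−1)/2.
Smallest index with value ≥ 146736: n = 313 (giving 146797).
Largest index with value ≤ 265651: n = 421 (giving 265651).
Indices 313 through 421: 109 terms.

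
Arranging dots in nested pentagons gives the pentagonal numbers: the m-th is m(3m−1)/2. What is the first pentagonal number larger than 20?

Solve n(3n−1)/2 > 20 for integer n.
The largest n with value ≤ 20 is 3 (since 12 ≤ 20 < 22), so the first above is n = 4, value 22.

22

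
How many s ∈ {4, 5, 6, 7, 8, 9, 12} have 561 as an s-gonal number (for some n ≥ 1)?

s = 4: P(4, 23) = 529 and P(4, 24) = 576; 561 is not s-gonal.
s = 5: P(5, 19) = 532 and P(5, 20) = 590; 561 is not s-gonal.
s = 6: P(6, 17) = 561. ✓
s = 7: P(7, 15) = 540 and P(7, 16) = 616; 561 is not s-gonal.
s = 8: P(8, 14) = 560 and P(8, 15) = 645; 561 is not s-gonal.
s = 9: P(9, 13) = 559 and P(9, 14) = 651; 561 is not s-gonal.
s = 12: P(12, 11) = 561. ✓
Hits: s ∈ {6, 12} → 2.

2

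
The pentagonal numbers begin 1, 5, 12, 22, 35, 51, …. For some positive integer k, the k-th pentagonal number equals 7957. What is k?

Set n(3n−1)/2 = 7957, giving 3n² − n − 15914 = 0.
The discriminant is 1 + 24·7957 = 190969, and √190969 = 437.
So n = (1 + 437) / 6 = 438/6 = 73.

73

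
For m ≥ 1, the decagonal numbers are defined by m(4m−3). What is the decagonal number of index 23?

2047

23·(4·23 − 3) = 23·89 = 2047.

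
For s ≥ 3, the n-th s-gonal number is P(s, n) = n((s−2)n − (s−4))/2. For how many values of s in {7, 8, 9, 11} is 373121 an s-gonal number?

1

s = 7: P(7, 386) = 371911 and P(7, 387) = 373842; 373121 is not s-gonal.
s = 8: P(8, 353) = 373121. ✓
s = 9: P(9, 326) = 371151 and P(9, 327) = 373434; 373121 is not s-gonal.
s = 11: P(11, 288) = 372240 and P(11, 289) = 374833; 373121 is not s-gonal.
Hits: s ∈ {8} → 1.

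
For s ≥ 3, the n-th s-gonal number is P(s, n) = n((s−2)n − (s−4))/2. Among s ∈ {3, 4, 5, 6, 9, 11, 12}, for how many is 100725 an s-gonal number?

s = 3: P(3, 448) = 100576 and P(3, 449) = 101025; 100725 is not s-gonal.
s = 4: P(4, 317) = 100489 and P(4, 318) = 101124; 100725 is not s-gonal.
s = 5: P(5, 259) = 100492 and P(5, 260) = 101270; 100725 is not s-gonal.
s = 6: P(6, 224) = 100128 and P(6, 225) = 101025; 100725 is not s-gonal.
s = 9: P(9, 170) = 100725. ✓
s = 11: P(11, 150) = 100725. ✓
s = 12: P(12, 142) = 100252 and P(12, 143) = 101673; 100725 is not s-gonal.
Hits: s ∈ {9, 11} → 2.

2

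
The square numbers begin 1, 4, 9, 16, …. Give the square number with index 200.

40000

200² = 40000.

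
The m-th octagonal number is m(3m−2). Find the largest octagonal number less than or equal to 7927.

Solve n(3n−2) ≤ 7927 for integer n.
n = 51 gives 7701 ≤ 7927, while n = 52 gives 8008 > 7927; so the answer is 7701.

7701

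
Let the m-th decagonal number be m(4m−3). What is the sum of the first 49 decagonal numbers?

Σ i(4i−3) = 4Σi² − 3Σi over i = 1..49.
Σi = 1225 and Σi² = 40425.
4·40425 − 3·1225 = 158025.

158025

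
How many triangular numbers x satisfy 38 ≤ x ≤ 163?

The n-th triangular number is n(n+1)/2.
Smallest index with value ≥ 38: n = 9 (giving 45).
Largest index with value ≤ 163: n = 17 (giving 153).
Indices 9 through 17: 9 terms.

9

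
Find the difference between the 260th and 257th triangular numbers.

777

260·261/2 = 33930 and 257·258/2 = 33153.
Difference: 33930 − 33153 = 777.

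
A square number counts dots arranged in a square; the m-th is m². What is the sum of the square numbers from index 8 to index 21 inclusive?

3171

Σ_{i=8}^{21} i² = 3311 − 140 = 3171.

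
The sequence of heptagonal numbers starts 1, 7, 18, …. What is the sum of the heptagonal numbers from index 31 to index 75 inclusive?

Σ i(5i−3)/2 = (5Σi² − 3Σi) / 2 over i = 31..75.
Σi = 2850 − 465 = 2385 and Σi² = 143450 − 9455 = 133995.
(5·133995 − 3·2385) / 2 = 662820/2 = 331410.

331410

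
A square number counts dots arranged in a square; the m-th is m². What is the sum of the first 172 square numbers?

Σ_{i=1}^{172} i² = 172·173·345/6 = 1710970.

1710970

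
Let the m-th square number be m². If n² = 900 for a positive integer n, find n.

30

We need n² = 900, so n = √900 = 30.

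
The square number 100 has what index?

We need n² = 100, so n = √100 = 10.

10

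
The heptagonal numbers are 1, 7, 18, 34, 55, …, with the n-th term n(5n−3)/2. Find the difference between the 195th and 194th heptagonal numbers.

Consecutive heptagonal numbers differ by 5n − 4: here 5·195 − 4 = 971.

971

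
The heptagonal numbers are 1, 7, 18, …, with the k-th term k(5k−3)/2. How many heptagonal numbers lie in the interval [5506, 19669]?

The n-th heptagonal number is n(5n−3)/2.
Smallest index with value ≥ 5506: n = 48 (giving 5688).
Largest index with value ≤ 19669: n = 89 (giving 19669).
Indices 48 through 89: 42 terms.

42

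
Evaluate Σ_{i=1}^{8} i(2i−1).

Σ i(2i−1) = 2Σi² − Σi over i = 1..8.
Σi = 36 and Σi² = 204.
2·204 − 1·36 = 372.

372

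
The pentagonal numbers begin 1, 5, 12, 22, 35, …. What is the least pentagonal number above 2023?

2035

Solve n(3n−1)/2 > 2023 for integer n.
The largest n with value ≤ 2023 is 36 (since 1926 ≤ 2023 < 2035), so the first above is n = 37, value 2035.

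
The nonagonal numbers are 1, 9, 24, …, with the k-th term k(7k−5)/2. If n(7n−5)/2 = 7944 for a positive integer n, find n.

Set n(7n−5)/2 = 7944, giving 7n² − 5n − 15888 = 0.
The discriminant is 25 + 56·7944 = 444889, and √444889 = 667.
So n = (5 + 667) / 14 = 672/14 = 48.

48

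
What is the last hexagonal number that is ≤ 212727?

Solve n(2n−1) ≤ 212727 for integer n.
n = 326 gives 212226 ≤ 212727, while n = 327 gives 213531 > 212727; so the answer is 212226.

212226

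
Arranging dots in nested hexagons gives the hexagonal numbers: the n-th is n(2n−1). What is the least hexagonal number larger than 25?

Solve n(2n−1) > 25 for integer n.
The largest n with value ≤ 25 is 3 (since 15 ≤ 25 < 28), so the first above is n = 4, value 28.

28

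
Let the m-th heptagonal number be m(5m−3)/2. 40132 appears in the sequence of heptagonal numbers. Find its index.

127

Set n(5n−3)/2 = 40132, giving 5n² − 3n − 80264 = 0.
The discriminant is 9 + 40·40132 = 1605289, and √1605289 = 1267.
So n = (3 + 1267) / 10 = 1270/10 = 127.
Check: 127·(5·127 − 3)/2 = 40132. ✓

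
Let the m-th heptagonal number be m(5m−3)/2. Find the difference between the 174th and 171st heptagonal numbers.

174·(5·174 − 3)/2 = 75429 and 171·(5·171 − 3)/2 = 72846.
Difference: 75429 − 72846 = 2583.

2583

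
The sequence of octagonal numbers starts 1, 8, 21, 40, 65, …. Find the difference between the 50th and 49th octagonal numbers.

Consecutive octagonal numbers differ by 6n − 5: here 6·50 − 5 = 295.

295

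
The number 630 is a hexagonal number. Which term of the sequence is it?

18

Set n(2n−1) = 630, giving 2n² − n − 630 = 0.
So n = (1 + 71) / 4 = 72/4 = 18.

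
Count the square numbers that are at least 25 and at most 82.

The n-th square number is n².
Smallest index with value ≥ 25: n = 5 (giving 25).
Largest index with value ≤ 82: n = 9 (giving 81).
Indices 5 through 9: 5 terms.

5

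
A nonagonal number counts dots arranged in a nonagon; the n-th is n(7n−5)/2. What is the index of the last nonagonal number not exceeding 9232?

Solve n(7n−5)/2 ≤ 9232 for integer n.
n = 51 gives 8976 ≤ 9232, while n = 52 gives 9334 > 9232; so the answer is index 51.

51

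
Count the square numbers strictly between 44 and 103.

The n-th square number is n².
Smallest index with value > 44: n = 7 (giving 49).
Largest index with value < 103: n = 10 (giving 100).
Indices 7 through 10: 4 terms.

4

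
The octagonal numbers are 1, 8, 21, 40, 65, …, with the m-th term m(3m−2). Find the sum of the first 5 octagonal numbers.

135

Σ i(3i−2) = 3Σi² − 2Σi over i = 1..5.
Σi = 15 and Σi² = 55.
3·55 − 2·15 = 135.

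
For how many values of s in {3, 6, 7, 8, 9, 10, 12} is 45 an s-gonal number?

2

s = 3: P(3, 9) = 45. ✓
s = 6: P(6, 5) = 45. ✓
s = 7: P(7, 4) = 34 and P(7, 5) = 55; 45 is not s-gonal.
s = 8: P(8, 4) = 40 and P(8, 5) = 65; 45 is not s-gonal.
s = 9: P(9, 3) = 24 and P(9, 4) = 46; 45 is not s-gonal.
s = 10: P(10, 3) = 27 and P(10, 4) = 52; 45 is not s-gonal.
s = 12: P(12, 3) = 33 and P(12, 4) = 64; 45 is not s-gonal.
Hits: s ∈ {3, 6} → 2.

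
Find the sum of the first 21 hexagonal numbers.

6391

Σ i(2i−1) = 2Σi² − Σi over i = 1..21.
Σi = 231 and Σi² = 3311.
2·3311 − 1·231 = 6391.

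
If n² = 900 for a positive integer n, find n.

30

We need n² = 900, so n = √900 = 30.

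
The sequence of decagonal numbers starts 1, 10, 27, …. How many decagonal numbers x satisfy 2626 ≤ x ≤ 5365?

12

The n-th decagonal number is n(4n−3).
Smallest index with value ≥ 2626: n = 26 (giving 2626).
Largest index with value ≤ 5365: n = 37 (giving 5365).
Indices 26 through 37: 12 terms.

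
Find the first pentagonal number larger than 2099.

Solve n(3n−1)/2 > 2099 for integer n.
The largest n with value ≤ 2099 is 37 (since 2035 ≤ 2099 < 2147), so the first above is n = 38, value 2147.

2147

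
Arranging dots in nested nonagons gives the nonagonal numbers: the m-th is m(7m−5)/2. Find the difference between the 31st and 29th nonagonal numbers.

415

31·(7·31 − 5)/2 = 3286 and 29·(7·29 − 5)/2 = 2871.
Difference: 3286 − 2871 = 415.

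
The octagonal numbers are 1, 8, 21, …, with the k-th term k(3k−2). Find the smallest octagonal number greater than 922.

936

Solve n(3n−2) > 922 for integer n.
The largest n with value ≤ 922 is 17 (since 833 ≤ 922 < 936), so the first above is n = 18, value 936.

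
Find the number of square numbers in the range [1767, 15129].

The n-th square number is n².
Smallest index with value ≥ 1767: n = 43 (giving 1849).
Largest index with value ≤ 15129: n = 123 (giving 15129).
Indices 43 through 123: 81 terms.

81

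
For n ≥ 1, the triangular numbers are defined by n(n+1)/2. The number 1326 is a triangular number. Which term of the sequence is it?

Set n(n+1)/2 = 1326, giving n² + n − 2652 = 0.
The discriminant is 1 + 8·1326 = 10609, and √10609 = 103.
So n = (-1 + 103) / 2 = 102/2 = 51.

51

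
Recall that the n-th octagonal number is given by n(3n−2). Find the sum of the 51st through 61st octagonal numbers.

Σ i(3i−2) = 3Σi² − 2Σi over i = 51..61.
Σi = 1891 − 1275 = 616 and Σi² = 77531 − 42925 = 34606.
3·34606 − 2·616 = 102586.

102586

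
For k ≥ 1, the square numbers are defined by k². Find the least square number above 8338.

Solve n² > 8338 for integer n.
The largest n with value ≤ 8338 is 91 (since 8281 ≤ 8338 < 8464), so the first above is n = 92, value 8464.

8464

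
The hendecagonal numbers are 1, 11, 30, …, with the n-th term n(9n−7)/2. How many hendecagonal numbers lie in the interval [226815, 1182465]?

The n-th hendecagonal number is n(9n−7)/2.
Smallest index with value ≥ 226815: n = 225 (giving 227025).
Largest index with value ≤ 1182465: n = 513 (giving 1182465).
Indices 225 through 513: 289 terms.

289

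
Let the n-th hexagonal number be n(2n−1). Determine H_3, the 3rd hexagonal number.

15

The 3rd hexagonal number is n(2n−1) with n = 3.
3·(2·3 − 1) = 3·5 = 15.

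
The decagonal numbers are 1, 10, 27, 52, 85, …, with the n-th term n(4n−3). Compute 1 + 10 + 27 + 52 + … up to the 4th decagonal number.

Σ i(4i−3) = 4Σi² − 3Σi over i = 1..4.
Σi = 10 and Σi² = 30.
4·30 − 3·10 = 90.

90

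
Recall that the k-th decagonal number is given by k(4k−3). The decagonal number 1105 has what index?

17

Set n(4n−3) = 1105, giving 4n² − 3n − 1105 = 0.
The discriminant is 9 + 16·1105 = 17689, and √17689 = 133.
So n = (3 + 133) / 8 = 136/8 = 17.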